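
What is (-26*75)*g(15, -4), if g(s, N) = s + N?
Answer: -21450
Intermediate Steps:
g(s, N) = N + s
(-26*75)*g(15, -4) = (-26*75)*(-4 + 15) = -1950*11 = -21450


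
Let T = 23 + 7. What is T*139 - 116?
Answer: 4054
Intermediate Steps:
T = 30
T*139 - 116 = 30*139 - 116 = 4170 - 116 = 4054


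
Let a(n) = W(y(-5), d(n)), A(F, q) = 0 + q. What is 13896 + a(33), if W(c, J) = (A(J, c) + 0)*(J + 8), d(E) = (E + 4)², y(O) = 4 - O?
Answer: 26289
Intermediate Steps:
A(F, q) = q
d(E) = (4 + E)²
W(c, J) = c*(8 + J) (W(c, J) = (c + 0)*(J + 8) = c*(8 + J))
a(n) = 72 + 9*(4 + n)² (a(n) = (4 - 1*(-5))*(8 + (4 + n)²) = (4 + 5)*(8 + (4 + n)²) = 9*(8 + (4 + n)²) = 72 + 9*(4 + n)²)
13896 + a(33) = 13896 + (72 + 9*(4 + 33)²) = 13896 + (72 + 9*37²) = 13896 + (72 + 9*1369) = 13896 + (72 + 12321) = 13896 + 12393 = 26289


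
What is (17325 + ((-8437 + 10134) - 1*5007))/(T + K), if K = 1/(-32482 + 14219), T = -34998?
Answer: -51191189/127833695 ≈ -0.40045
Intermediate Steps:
K = -1/18263 (K = 1/(-18263) = -1/18263 ≈ -5.4756e-5)
(17325 + ((-8437 + 10134) - 1*5007))/(T + K) = (17325 + ((-8437 + 10134) - 1*5007))/(-34998 - 1/18263) = (17325 + (1697 - 5007))/(-639168475/18263) = (17325 - 3310)*(-18263/639168475) = 14015*(-18263/639168475) = -51191189/127833695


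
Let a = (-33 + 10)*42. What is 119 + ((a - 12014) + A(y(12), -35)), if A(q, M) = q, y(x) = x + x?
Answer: -12837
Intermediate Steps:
y(x) = 2*x
a = -966 (a = -23*42 = -966)
119 + ((a - 12014) + A(y(12), -35)) = 119 + ((-966 - 12014) + 2*12) = 119 + (-12980 + 24) = 119 - 12956 = -12837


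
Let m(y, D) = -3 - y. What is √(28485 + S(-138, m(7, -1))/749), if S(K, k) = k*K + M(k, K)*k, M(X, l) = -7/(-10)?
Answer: √15981141862/749 ≈ 168.78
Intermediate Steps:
M(X, l) = 7/10 (M(X, l) = -7*(-⅒) = 7/10)
S(K, k) = 7*k/10 + K*k (S(K, k) = k*K + 7*k/10 = K*k + 7*k/10 = 7*k/10 + K*k)
√(28485 + S(-138, m(7, -1))/749) = √(28485 + ((-3 - 1*7)*(7 + 10*(-138))/10)/749) = √(28485 + ((-3 - 7)*(7 - 1380)/10)*(1/749)) = √(28485 + ((⅒)*(-10)*(-1373))*(1/749)) = √(28485 + 1373*(1/749)) = √(28485 + 1373/749) = √(21336638/749) = √15981141862/749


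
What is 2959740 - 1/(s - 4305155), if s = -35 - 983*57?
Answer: 12908080242541/4361221 ≈ 2.9597e+6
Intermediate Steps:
s = -56066 (s = -35 - 56031 = -56066)
2959740 - 1/(s - 4305155) = 2959740 - 1/(-56066 - 4305155) = 2959740 - 1/(-4361221) = 2959740 - 1*(-1/4361221) = 2959740 + 1/4361221 = 12908080242541/4361221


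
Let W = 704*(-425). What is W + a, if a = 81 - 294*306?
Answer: -389083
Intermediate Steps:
W = -299200
a = -89883 (a = 81 - 89964 = -89883)
W + a = -299200 - 89883 = -389083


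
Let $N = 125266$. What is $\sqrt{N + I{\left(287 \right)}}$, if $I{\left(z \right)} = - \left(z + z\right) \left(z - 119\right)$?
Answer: $\sqrt{28834} \approx 169.81$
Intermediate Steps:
$I{\left(z \right)} = - 2 z \left(-119 + z\right)$
$\sqrt{N + I{\left(287 \right)}} = \sqrt{125266 + 2 \cdot 287 \left(119 - 287\right)} = \sqrt{125266 + 2 \cdot 287 \left(-168\right)} = \sqrt{125266 - 96432} = \sqrt{28834}$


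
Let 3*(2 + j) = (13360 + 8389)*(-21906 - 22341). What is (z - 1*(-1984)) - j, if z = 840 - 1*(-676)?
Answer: 320779503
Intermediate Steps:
z = 1516 (z = 840 + 676 = 1516)
j = -320776003 (j = -2 + ((13360 + 8389)*(-21906 - 22341))/3 = -2 + (21749*(-44247))/3 = -2 + (1/3)*(-962328003) = -2 - 320776001 = -320776003)
(z - 1*(-1984)) - j = (1516 - 1*(-1984)) - 1*(-320776003) = (1516 + 1984) + 320776003 = 3500 + 320776003 = 320779503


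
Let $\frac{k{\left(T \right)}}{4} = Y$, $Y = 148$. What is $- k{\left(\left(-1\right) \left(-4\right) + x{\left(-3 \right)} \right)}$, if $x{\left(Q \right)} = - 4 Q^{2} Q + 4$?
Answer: $-592$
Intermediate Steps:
$x{\left(Q \right)} = 4 - 4 Q^{3}$ ($x{\left(Q \right)} = - 4 Q^{3} + 4 = 4 - 4 Q^{3}$)
$k{\left(T \right)} = 592$ ($k{\left(T \right)} = 4 \cdot 148 = 592$)
$- k{\left(\left(-1\right) \left(-4\right) + x{\left(-3 \right)} \right)} = \left(-1\right) 592 = -592$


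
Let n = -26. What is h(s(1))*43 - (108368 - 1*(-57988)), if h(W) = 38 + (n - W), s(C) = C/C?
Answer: -165883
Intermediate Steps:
s(C) = 1
h(W) = 12 - W (h(W) = 38 + (-26 - W) = 12 - W)
h(s(1))*43 - (108368 - 1*(-57988)) = (12 - 1*1)*43 - (108368 - 1*(-57988)) = (12 - 1)*43 - (108368 + 57988) = 11*43 - 1*166356 = 473 - 166356 = -165883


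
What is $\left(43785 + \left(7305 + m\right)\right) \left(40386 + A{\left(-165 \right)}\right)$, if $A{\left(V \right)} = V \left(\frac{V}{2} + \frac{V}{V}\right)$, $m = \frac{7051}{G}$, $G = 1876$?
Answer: $\frac{1474297935471}{536} \approx 2.7506 \cdot 10^{9}$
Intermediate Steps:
$m = \frac{7051}{1876} \approx 3.7585$
$A{\left(V \right)} = V \left(1 + \frac{V}{2}\right)$ ($A{\left(V \right)} = V \left(V \frac{1}{2} + 1\right) = V \left(\frac{V}{2} + 1\right) = V \left(1 + \frac{V}{2}\right)$)
$\left(43785 + \left(7305 + m\right)\right) \left(40386 + A{\left(-165 \right)}\right) = \left(43785 + \left(7305 + \frac{7051}{1876}\right)\right) \left(40386 + \frac{1}{2} \left(-165\right) \left(2 - 165\right)\right) = \left(43785 + \frac{13711231}{1876}\right) \left(40386 + \frac{1}{2} \left(-165\right) \left(-163\right)\right) = \frac{95851891 \left(40386 + \frac{26895}{2}\right)}{1876} = \frac{95851891}{1876} \cdot \frac{107667}{2} = \frac{1474297935471}{536}$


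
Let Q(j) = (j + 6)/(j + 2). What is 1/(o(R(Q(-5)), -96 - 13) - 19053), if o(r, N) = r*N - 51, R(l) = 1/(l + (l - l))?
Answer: -1/18777 ≈ -5.3257e-5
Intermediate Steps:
Q(j) = (6 + j)/(2 + j)
R(l) = 1/l (R(l) = 1/(l + 0) = 1/l)
o(r, N) = -51 + N*r (o(r, N) = N*r - 51 = -51 + N*r)
1/(o(R(Q(-5)), -96 - 13) - 19053) = 1/((-51 + (-96 - 13)/(((6 - 5)/(2 - 5)))) - 19053) = 1/((-51 - 109/(1/(-3))) - 19053) = 1/((-51 - 109/((-⅓*1))) - 19053) = 1/((-51 - 109/(-⅓)) - 19053) = 1/((-51 - 109*(-3)) - 19053) = 1/((-51 + 327) - 19053) = 1/(276 - 19053) = 1/(-18777) = -1/18777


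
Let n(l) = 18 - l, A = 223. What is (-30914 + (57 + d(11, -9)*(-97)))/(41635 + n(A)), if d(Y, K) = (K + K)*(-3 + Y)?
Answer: -16889/41430 ≈ -0.40765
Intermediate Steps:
d(Y, K) = 2*K*(-3 + Y) (d(Y, K) = (2*K)*(-3 + Y) = 2*K*(-3 + Y))
(-30914 + (57 + d(11, -9)*(-97)))/(41635 + n(A)) = (-30914 + (57 + (2*(-9)*(-3 + 11))*(-97)))/(41635 + (18 - 1*223)) = (-30914 + (57 + (2*(-9)*8)*(-97)))/(41635 + (18 - 223)) = (-30914 + (57 - 144*(-97)))/(41635 - 205) = (-30914 + (57 + 13968))/41430 = (-30914 + 14025)*(1/41430) = -16889*1/41430 = -16889/41430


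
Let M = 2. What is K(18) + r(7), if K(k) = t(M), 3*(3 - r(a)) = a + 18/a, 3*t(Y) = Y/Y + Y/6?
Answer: 16/63 ≈ 0.25397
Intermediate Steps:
t(Y) = 1/3 + Y/18 (t(Y) = (Y/Y + Y/6)/3 = (1 + Y*(1/6))/3 = (1 + Y/6)/3 = 1/3 + Y/18)
r(a) = 3 - 6/a - a/3 (r(a) = 3 - (a + 18/a)/3 = 3 + (-6/a - a/3) = 3 - 6/a - a/3)
K(k) = 4/9 (K(k) = 1/3 + (1/18)*2 = 1/3 + 1/9 = 4/9)
K(18) + r(7) = 4/9 + (3 - 6/7 - 1/3*7) = 4/9 + (3 - 6*1/7 - 7/3) = 4/9 + (3 - 6/7 - 7/3) = 4/9 - 4/21 = 16/63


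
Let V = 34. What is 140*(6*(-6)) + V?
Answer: -5006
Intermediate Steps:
140*(6*(-6)) + V = 140*(6*(-6)) + 34 = 140*(-36) + 34 = -5040 + 34 = -5006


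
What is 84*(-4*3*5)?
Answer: -5040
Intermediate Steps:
84*(-4*3*5) = 84*(-12*5) = 84*(-60) = -5040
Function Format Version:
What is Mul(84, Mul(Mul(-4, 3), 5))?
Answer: -5040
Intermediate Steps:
Mul(84, Mul(Mul(-4, 3), 5)) = Mul(84, Mul(-12, 5)) = Mul(84, -60) = -5040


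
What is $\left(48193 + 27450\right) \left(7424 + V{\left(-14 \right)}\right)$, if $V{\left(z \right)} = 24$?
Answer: $563389064$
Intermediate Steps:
$\left(48193 + 27450\right) \left(7424 + V{\left(-14 \right)}\right) = \left(48193 + 27450\right) \left(7424 + 24\right) = 75643 \cdot 7448 = 563389064$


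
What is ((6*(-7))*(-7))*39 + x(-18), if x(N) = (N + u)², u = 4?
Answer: 11662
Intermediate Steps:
x(N) = (4 + N)² (x(N) = (N + 4)² = (4 + N)²)
((6*(-7))*(-7))*39 + x(-18) = ((6*(-7))*(-7))*39 + (4 - 18)² = -42*(-7)*39 + (-14)² = 294*39 + 196 = 11466 + 196 = 11662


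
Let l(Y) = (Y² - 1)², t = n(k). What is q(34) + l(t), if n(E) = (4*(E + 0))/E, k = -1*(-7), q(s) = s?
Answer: 259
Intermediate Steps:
k = 7
n(E) = 4 (n(E) = (4*E)/E = 4)
t = 4
l(Y) = (-1 + Y²)²
q(34) + l(t) = 34 + (-1 + 4²)² = 34 + (-1 + 16)² = 34 + 15² = 34 + 225 = 259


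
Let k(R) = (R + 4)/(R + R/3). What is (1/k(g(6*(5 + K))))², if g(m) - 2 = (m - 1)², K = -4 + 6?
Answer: 5035536/2845969 ≈ 1.7694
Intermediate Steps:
K = 2
g(m) = 2 + (-1 + m)² (g(m) = 2 + (m - 1)² = 2 + (-1 + m)²)
k(R) = 3*(4 + R)/(4*R) (k(R) = (4 + R)/(R + R*(⅓)) = (4 + R)/(R + R/3) = (4 + R)/((4*R/3)) = (4 + R)*(3/(4*R)) = 3*(4 + R)/(4*R))
(1/k(g(6*(5 + K))))² = (1/(¾ + 3/(2 + (-1 + 6*(5 + 2))²)))² = (1/(¾ + 3/(2 + (-1 + 6*7)²)))² = (1/(¾ + 3/(2 + (-1 + 42)²)))² = (1/(¾ + 3/(2 + 41²)))² = (1/(¾ + 3/(2 + 1681)))² = (1/(¾ + 3/1683))² = (1/(¾ + 3*(1/1683)))² = (1/(¾ + 1/561))² = (1/(1687/2244))² = (2244/1687)² = 5035536/2845969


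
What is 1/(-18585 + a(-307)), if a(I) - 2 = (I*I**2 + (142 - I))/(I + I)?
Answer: 307/8762016 ≈ 3.5038e-5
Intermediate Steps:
a(I) = 2 + (142 + I**3 - I)/(2*I) (a(I) = 2 + (I*I**2 + (142 - I))/(I + I) = 2 + (I**3 + (142 - I))/((2*I)) = 2 + (142 + I**3 - I)*(1/(2*I)) = 2 + (142 + I**3 - I)/(2*I))
1/(-18585 + a(-307)) = 1/(-18585 + (1/2)*(142 - 307*(3 + (-307)**2))/(-307)) = 1/(-18585 + (1/2)*(-1/307)*(142 - 307*(3 + 94249))) = 1/(-18585 + (1/2)*(-1/307)*(142 - 307*94252)) = 1/(-18585 + (1/2)*(-1/307)*(142 - 28935364)) = 1/(-18585 + (1/2)*(-1/307)*(-28935222)) = 1/(-18585 + 14467611/307) = 1/(8762016/307) = 307/8762016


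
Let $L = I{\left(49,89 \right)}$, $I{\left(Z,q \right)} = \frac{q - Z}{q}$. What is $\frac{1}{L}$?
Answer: $\frac{89}{40} \approx 2.225$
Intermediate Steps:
$I{\left(Z,q \right)} = \frac{q - Z}{q}$
$L = \frac{40}{89}$ ($L = \frac{89 - 49}{89} = \frac{1}{89} \cdot 40 = \frac{40}{89} \approx 0.44944$)
$\frac{1}{L} = \frac{1}{\frac{40}{89}} = \frac{89}{40}$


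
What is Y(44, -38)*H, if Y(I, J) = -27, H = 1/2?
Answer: -27/2 ≈ -13.500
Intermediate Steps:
H = 1/2 ≈ 0.50000
Y(44, -38)*H = -27*1/2 = -27/2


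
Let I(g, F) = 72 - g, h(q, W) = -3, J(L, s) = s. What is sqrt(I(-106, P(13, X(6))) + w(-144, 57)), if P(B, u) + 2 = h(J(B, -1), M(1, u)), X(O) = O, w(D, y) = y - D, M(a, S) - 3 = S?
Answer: sqrt(379) ≈ 19.468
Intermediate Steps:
M(a, S) = 3 + S
P(B, u) = -5 (P(B, u) = -2 - 3 = -5)
sqrt(I(-106, P(13, X(6))) + w(-144, 57)) = sqrt((72 - 1*(-106)) + (57 - 1*(-144))) = sqrt((72 + 106) + (57 + 144)) = sqrt(178 + 201) = sqrt(379)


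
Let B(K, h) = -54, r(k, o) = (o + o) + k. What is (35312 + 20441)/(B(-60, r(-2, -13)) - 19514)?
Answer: -55753/19568 ≈ -2.8492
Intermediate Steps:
r(k, o) = k + 2*o (r(k, o) = 2*o + k = k + 2*o)
(35312 + 20441)/(B(-60, r(-2, -13)) - 19514) = (35312 + 20441)/(-54 - 19514) = 55753/(-19568) = 55753*(-1/19568) = -55753/19568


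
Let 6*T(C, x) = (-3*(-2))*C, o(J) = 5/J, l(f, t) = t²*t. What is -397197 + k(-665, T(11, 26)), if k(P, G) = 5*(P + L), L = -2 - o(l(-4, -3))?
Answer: -10814339/27 ≈ -4.0053e+5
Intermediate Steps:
l(f, t) = t³
L = -49/27 (L = -2 - 5/((-3)³) = -2 - 5/(-27) = -2 - 5*(-1)/27 = -2 - 1*(-5/27) = -2 + 5/27 = -49/27 ≈ -1.8148)
T(C, x) = C (T(C, x) = ((-3*(-2))*C)/6 = (6*C)/6 = C)
k(P, G) = -245/27 + 5*P (k(P, G) = 5*(P - 49/27) = 5*(-49/27 + P) = -245/27 + 5*P)
-397197 + k(-665, T(11, 26)) = -397197 + (-245/27 + 5*(-665)) = -397197 + (-245/27 - 3325) = -397197 - 90020/27 = -10814339/27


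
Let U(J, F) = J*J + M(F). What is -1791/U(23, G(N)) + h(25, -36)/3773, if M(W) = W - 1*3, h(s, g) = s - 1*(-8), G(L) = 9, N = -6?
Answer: -612708/183505 ≈ -3.3389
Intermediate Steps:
h(s, g) = 8 + s (h(s, g) = s + 8 = 8 + s)
M(W) = -3 + W (M(W) = W - 3 = -3 + W)
U(J, F) = -3 + F + J² (U(J, F) = J*J + (-3 + F) = J² + (-3 + F) = -3 + F + J²)
-1791/U(23, G(N)) + h(25, -36)/3773 = -1791/(-3 + 9 + 23²) + (8 + 25)/3773 = -1791/(-3 + 9 + 529) + 33*(1/3773) = -1791/535 + 3/343 = -612708/183505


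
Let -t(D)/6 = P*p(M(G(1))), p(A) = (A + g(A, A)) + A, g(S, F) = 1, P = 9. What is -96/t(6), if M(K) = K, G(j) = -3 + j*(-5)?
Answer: -16/135 ≈ -0.11852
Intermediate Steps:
G(j) = -3 - 5*j
p(A) = 1 + 2*A (p(A) = (A + 1) + A = (1 + A) + A = 1 + 2*A)
t(D) = 810 (t(D) = -54*(1 + 2*(-3 - 5*1)) = -54*(1 + 2*(-3 - 5)) = -54*(1 + 2*(-8)) = -54*(1 - 16) = -54*(-15) = -6*(-135) = 810)
-96/t(6) = -96/810 = -96*1/810 = -16/135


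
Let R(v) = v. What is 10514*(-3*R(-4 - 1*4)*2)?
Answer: 504672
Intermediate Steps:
10514*(-3*R(-4 - 1*4)*2) = 10514*(-3*(-4 - 1*4)*2) = 10514*(-3*(-4 - 4)*2) = 10514*(-3*(-8)*2) = 10514*(24*2) = 10514*48 = 504672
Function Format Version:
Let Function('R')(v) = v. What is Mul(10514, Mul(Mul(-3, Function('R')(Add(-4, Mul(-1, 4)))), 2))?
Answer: 504672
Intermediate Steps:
Mul(10514, Mul(Mul(-3, Function('R')(Add(-4, Mul(-1, 4)))), 2)) = Mul(10514, Mul(Mul(-3, Add(-4, Mul(-1, 4))), 2)) = Mul(10514, Mul(Mul(-3, Add(-4, -4)), 2)) = Mul(10514, Mul(Mul(-3, -8), 2)) = Mul(10514, Mul(24, 2)) = Mul(10514, 48) = 504672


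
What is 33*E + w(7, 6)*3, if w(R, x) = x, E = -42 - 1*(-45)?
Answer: 117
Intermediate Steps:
E = 3 (E = -42 + 45 = 3)
33*E + w(7, 6)*3 = 33*3 + 6*3 = 99 + 18 = 117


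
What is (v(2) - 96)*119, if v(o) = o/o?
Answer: -11305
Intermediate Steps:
v(o) = 1
(v(2) - 96)*119 = (1 - 96)*119 = -95*119 = -11305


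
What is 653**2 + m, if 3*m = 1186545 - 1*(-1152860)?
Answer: 3618632/3 ≈ 1.2062e+6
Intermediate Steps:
m = 2339405/3 (m = (1186545 - 1*(-1152860))/3 = (1186545 + 1152860)/3 = (1/3)*2339405 = 2339405/3 ≈ 7.7980e+5)
653**2 + m = 653**2 + 2339405/3 = 426409 + 2339405/3 = 3618632/3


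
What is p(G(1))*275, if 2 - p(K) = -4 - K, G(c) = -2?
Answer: 1100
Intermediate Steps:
p(K) = 6 + K (p(K) = 2 - (-4 - K) = 2 + (4 + K) = 6 + K)
p(G(1))*275 = (6 - 2)*275 = 4*275 = 1100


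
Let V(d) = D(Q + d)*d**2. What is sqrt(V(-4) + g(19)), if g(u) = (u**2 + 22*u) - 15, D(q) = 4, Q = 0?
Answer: 6*sqrt(23) ≈ 28.775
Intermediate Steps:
V(d) = 4*d**2
g(u) = -15 + u**2 + 22*u
sqrt(V(-4) + g(19)) = sqrt(4*(-4)**2 + (-15 + 19**2 + 22*19)) = sqrt(4*16 + (-15 + 361 + 418)) = sqrt(64 + 764) = sqrt(828) = 6*sqrt(23)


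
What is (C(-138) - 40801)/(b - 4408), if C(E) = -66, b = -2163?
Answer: 40867/6571 ≈ 6.2193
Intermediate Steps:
(C(-138) - 40801)/(b - 4408) = (-66 - 40801)/(-2163 - 4408) = -40867/(-6571) = -40867*(-1/6571) = 40867/6571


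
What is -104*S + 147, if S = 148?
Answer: -15245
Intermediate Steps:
-104*S + 147 = -104*148 + 147 = -15392 + 147 = -15245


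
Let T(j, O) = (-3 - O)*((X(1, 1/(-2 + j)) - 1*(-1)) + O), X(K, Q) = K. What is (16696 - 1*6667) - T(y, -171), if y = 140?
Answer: 38421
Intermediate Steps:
T(j, O) = (-3 - O)*(2 + O) (T(j, O) = (-3 - O)*((1 - 1*(-1)) + O) = (-3 - O)*((1 + 1) + O) = (-3 - O)*(2 + O))
(16696 - 1*6667) - T(y, -171) = (16696 - 1*6667) - (-6 - 1*(-171)² - 5*(-171)) = (16696 - 6667) - (-6 - 1*29241 + 855) = 10029 - (-6 - 29241 + 855) = 10029 - 1*(-28392) = 10029 + 28392 = 38421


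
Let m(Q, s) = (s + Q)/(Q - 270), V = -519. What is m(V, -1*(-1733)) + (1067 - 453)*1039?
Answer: 503338180/789 ≈ 6.3794e+5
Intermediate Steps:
m(Q, s) = (Q + s)/(-270 + Q)
m(V, -1*(-1733)) + (1067 - 453)*1039 = (-519 - 1*(-1733))/(-270 - 519) + (1067 - 453)*1039 = (-519 + 1733)/(-789) + 614*1039 = -1/789*1214 + 637946 = -1214/789 + 637946 = 503338180/789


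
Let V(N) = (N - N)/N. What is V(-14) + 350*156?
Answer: 54600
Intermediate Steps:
V(N) = 0 (V(N) = 0/N = 0)
V(-14) + 350*156 = 0 + 350*156 = 0 + 54600 = 54600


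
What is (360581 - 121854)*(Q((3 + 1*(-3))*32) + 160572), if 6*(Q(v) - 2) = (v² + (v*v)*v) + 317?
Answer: 230075772247/6 ≈ 3.8346e+10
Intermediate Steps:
Q(v) = 329/6 + v²/6 + v³/6 (Q(v) = 2 + ((v² + (v*v)*v) + 317)/6 = 2 + ((v² + v²*v) + 317)/6 = 2 + ((v² + v³) + 317)/6 = 2 + (317 + v² + v³)/6 = 2 + (317/6 + v²/6 + v³/6) = 329/6 + v²/6 + v³/6)
(360581 - 121854)*(Q((3 + 1*(-3))*32) + 160572) = (360581 - 121854)*((329/6 + ((3 + 1*(-3))*32)²/6 + ((3 + 1*(-3))*32)³/6) + 160572) = 238727*((329/6 + ((3 - 3)*32)²/6 + ((3 - 3)*32)³/6) + 160572) = 238727*((329/6 + (0*32)²/6 + (0*32)³/6) + 160572) = 238727*((329/6 + (⅙)*0² + (⅙)*0³) + 160572) = 238727*((329/6 + (⅙)*0 + (⅙)*0) + 160572) = 238727*((329/6 + 0 + 0) + 160572) = 238727*(329/6 + 160572) = 238727*(963761/6) = 230075772247/6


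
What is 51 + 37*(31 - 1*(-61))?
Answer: 3455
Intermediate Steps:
51 + 37*(31 - 1*(-61)) = 51 + 37*(31 + 61) = 51 + 37*92 = 51 + 3404 = 3455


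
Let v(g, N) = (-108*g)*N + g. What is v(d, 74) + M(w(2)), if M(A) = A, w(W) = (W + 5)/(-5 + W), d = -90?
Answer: 2157563/3 ≈ 7.1919e+5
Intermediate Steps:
v(g, N) = g - 108*N*g (v(g, N) = -108*N*g + g = g - 108*N*g)
w(W) = (5 + W)/(-5 + W)
v(d, 74) + M(w(2)) = -90*(1 - 108*74) + (5 + 2)/(-5 + 2) = -90*(1 - 7992) + 7/(-3) = -90*(-7991) - ⅓*7 = 719190 - 7/3 = 2157563/3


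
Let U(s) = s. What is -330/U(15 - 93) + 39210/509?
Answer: 537725/6617 ≈ 81.264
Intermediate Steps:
-330/U(15 - 93) + 39210/509 = -330/(15 - 93) + 39210/509 = -330/(-78) + 39210*(1/509) = -330*(-1/78) + 39210/509 = 55/13 + 39210/509 = 537725/6617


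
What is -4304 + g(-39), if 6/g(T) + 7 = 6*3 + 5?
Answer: -34429/8 ≈ -4303.6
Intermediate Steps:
g(T) = 3/8 (g(T) = 6/(-7 + (6*3 + 5)) = 6/(-7 + (18 + 5)) = 6/(-7 + 23) = 6/16 = 6*(1/16) = 3/8)
-4304 + g(-39) = -4304 + 3/8 = -34429/8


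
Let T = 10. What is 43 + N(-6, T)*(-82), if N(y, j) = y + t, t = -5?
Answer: 945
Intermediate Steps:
N(y, j) = -5 + y (N(y, j) = y - 5 = -5 + y)
43 + N(-6, T)*(-82) = 43 + (-5 - 6)*(-82) = 43 - 11*(-82) = 43 + 902 = 945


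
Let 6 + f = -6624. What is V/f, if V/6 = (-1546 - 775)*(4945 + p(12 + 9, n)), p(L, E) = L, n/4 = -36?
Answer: 886622/85 ≈ 10431.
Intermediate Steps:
f = -6630 (f = -6 - 6624 = -6630)
n = -144 (n = 4*(-36) = -144)
V = -69156516 (V = 6*((-1546 - 775)*(4945 + (12 + 9))) = 6*(-2321*(4945 + 21)) = 6*(-2321*4966) = 6*(-11526086) = -69156516)
V/f = -69156516/(-6630) = -69156516*(-1/6630) = 886622/85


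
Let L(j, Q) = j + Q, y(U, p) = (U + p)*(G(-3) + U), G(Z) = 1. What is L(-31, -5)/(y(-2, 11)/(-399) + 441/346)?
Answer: -552216/19897 ≈ -27.754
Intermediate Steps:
y(U, p) = (1 + U)*(U + p) (y(U, p) = (U + p)*(1 + U) = (1 + U)*(U + p))
L(j, Q) = Q + j
L(-31, -5)/(y(-2, 11)/(-399) + 441/346) = (-5 - 31)/((-2 + 11 + (-2)² - 2*11)/(-399) + 441/346) = -36/((-2 + 11 + 4 - 22)*(-1/399) + 441*(1/346)) = -36/(-9*(-1/399) + 441/346) = -36/(3/133 + 441/346) = -36/59691/46018 = -36*46018/59691 = -552216/19897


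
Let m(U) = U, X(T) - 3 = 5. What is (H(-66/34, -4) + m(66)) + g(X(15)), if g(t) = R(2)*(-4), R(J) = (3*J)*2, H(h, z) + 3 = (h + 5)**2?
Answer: 7039/289 ≈ 24.356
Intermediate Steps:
X(T) = 8 (X(T) = 3 + 5 = 8)
H(h, z) = -3 + (5 + h)**2 (H(h, z) = -3 + (h + 5)**2 = -3 + (5 + h)**2)
R(J) = 6*J
g(t) = -48 (g(t) = (6*2)*(-4) = 12*(-4) = -48)
(H(-66/34, -4) + m(66)) + g(X(15)) = ((-3 + (5 - 66/34)**2) + 66) - 48 = ((-3 + (5 - 66*1/34)**2) + 66) - 48 = ((-3 + (5 - 33/17)**2) + 66) - 48 = ((-3 + (52/17)**2) + 66) - 48 = ((-3 + 2704/289) + 66) - 48 = (1837/289 + 66) - 48 = 20911/289 - 48 = 7039/289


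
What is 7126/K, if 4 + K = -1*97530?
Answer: -3563/48767 ≈ -0.073062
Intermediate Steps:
K = -97534 (K = -4 - 1*97530 = -4 - 97530 = -97534)
7126/K = 7126/(-97534) = 7126*(-1/97534) = -3563/48767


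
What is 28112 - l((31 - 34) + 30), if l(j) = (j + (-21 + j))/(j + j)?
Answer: 506005/18 ≈ 28111.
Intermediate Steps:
l(j) = (-21 + 2*j)/(2*j) (l(j) = (-21 + 2*j)/((2*j)) = (-21 + 2*j)*(1/(2*j)) = (-21 + 2*j)/(2*j))
28112 - l((31 - 34) + 30) = 28112 - (-21/2 + ((31 - 34) + 30))/((31 - 34) + 30) = 28112 - (-21/2 + (-3 + 30))/(-3 + 30) = 28112 - (-21/2 + 27)/27 = 28112 - 33/(27*2) = 28112 - 1*11/18 = 28112 - 11/18 = 506005/18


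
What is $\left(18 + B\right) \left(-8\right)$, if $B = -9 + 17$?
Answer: $-208$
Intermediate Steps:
$B = 8$
$\left(18 + B\right) \left(-8\right) = \left(18 + 8\right) \left(-8\right) = 26 \left(-8\right) = -208$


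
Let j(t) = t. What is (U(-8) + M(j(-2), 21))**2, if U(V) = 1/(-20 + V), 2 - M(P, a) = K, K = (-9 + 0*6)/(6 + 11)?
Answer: 1408969/226576 ≈ 6.2185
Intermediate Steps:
K = -9/17 (K = (-9 + 0)/17 = -9*1/17 = -9/17 ≈ -0.52941)
M(P, a) = 43/17 (M(P, a) = 2 - 1*(-9/17) = 2 + 9/17 = 43/17)
(U(-8) + M(j(-2), 21))**2 = (1/(-20 - 8) + 43/17)**2 = (1/(-28) + 43/17)**2 = (-1/28 + 43/17)**2 = (1187/476)**2 = 1408969/226576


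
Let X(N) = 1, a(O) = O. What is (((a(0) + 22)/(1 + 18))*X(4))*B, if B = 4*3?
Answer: 264/19 ≈ 13.895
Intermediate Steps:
B = 12
(((a(0) + 22)/(1 + 18))*X(4))*B = (((0 + 22)/(1 + 18))*1)*12 = ((22/19)*1)*12 = (22/19)*12 = 264/19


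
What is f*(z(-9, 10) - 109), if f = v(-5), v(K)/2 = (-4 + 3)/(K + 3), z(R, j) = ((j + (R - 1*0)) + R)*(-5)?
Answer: -69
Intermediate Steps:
z(R, j) = -10*R - 5*j (z(R, j) = ((j + (R + 0)) + R)*(-5) = ((j + R) + R)*(-5) = ((R + j) + R)*(-5) = (j + 2*R)*(-5) = -10*R - 5*j)
v(K) = -2/(3 + K) (v(K) = 2*((-4 + 3)/(K + 3)) = 2*(-1/(3 + K)) = -2/(3 + K))
f = 1 (f = -2/(3 - 5) = -2/(-2) = -2*(-½) = 1)
f*(z(-9, 10) - 109) = 1*((-10*(-9) - 5*10) - 109) = 1*((90 - 50) - 109) = 1*(40 - 109) = 1*(-69) = -69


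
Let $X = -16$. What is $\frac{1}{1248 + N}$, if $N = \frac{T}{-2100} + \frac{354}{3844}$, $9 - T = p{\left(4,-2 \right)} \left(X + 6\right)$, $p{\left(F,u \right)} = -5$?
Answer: $\frac{2018100}{2518814051} \approx 0.00080121$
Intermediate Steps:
$T = -41$ ($T = 9 - - 5 \left(-16 + 6\right) = 9 - \left(-5\right) \left(-10\right) = 9 - 50 = -41$)
$N = \frac{225251}{2018100}$ ($N = - \frac{41}{-2100} + \frac{354}{3844} = \left(-41\right) \left(- \frac{1}{2100}\right) + 354 \cdot \frac{1}{3844} = \frac{41}{2100} + \frac{177}{1922} = \frac{225251}{2018100} \approx 0.11162$)
$\frac{1}{1248 + N} = \frac{1}{1248 + \frac{225251}{2018100}} = \frac{1}{\frac{2518814051}{2018100}} = \frac{2018100}{2518814051}$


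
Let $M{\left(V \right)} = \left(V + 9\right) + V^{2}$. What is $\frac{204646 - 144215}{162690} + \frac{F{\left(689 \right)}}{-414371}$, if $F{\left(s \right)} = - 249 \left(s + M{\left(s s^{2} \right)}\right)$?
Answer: $\frac{4333866597788351762876581}{67414017990} \approx 6.4287 \cdot 10^{13}$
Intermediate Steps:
$M{\left(V \right)} = 9 + V + V^{2}$ ($M{\left(V \right)} = \left(9 + V\right) + V^{2} = 9 + V + V^{2}$)
$F{\left(s \right)} = -2241 - 249 s - 249 s^{3} - 249 s^{6}$ ($F{\left(s \right)} = - 249 \left(s + \left(9 + s s^{2} + \left(s s^{2}\right)^{2}\right)\right) = - 249 \left(s + \left(9 + s^{3} + \left(s^{3}\right)^{2}\right)\right) = - 249 \left(s + \left(9 + s^{3} + s^{6}\right)\right) = - 249 \left(9 + s + s^{3} + s^{6}\right) = -2241 - 249 s - 249 s^{3} - 249 s^{6}$)
$\frac{204646 - 144215}{162690} + \frac{F{\left(689 \right)}}{-414371} = \frac{204646 - 144215}{162690} + \frac{-2241 - 171561 - 249 \cdot 689^{3} - 249 \cdot 689^{6}}{-414371} = \left(204646 - 144215\right) \frac{1}{162690} + \left(-2241 - 171561 - 81443609481 - 26638801306400132889\right) \left(- \frac{1}{414371}\right) = 60431 \cdot \frac{1}{162690} + \left(-2241 - 171561 - 81443609481 - 26638801306400132889\right) \left(- \frac{1}{414371}\right) = \frac{60431}{162690} - - \frac{26638801387843916172}{414371} = \frac{60431}{162690} + \frac{26638801387843916172}{414371} = \frac{4333866597788351762876581}{67414017990}$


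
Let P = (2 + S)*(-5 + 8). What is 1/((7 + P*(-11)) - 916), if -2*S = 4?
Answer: -1/909 ≈ -0.0011001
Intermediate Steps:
S = -2 (S = -½*4 = -2)
P = 0 (P = (2 - 2)*(-5 + 8) = 0*3 = 0)
1/((7 + P*(-11)) - 916) = 1/((7 + 0*(-11)) - 916) = 1/((7 + 0) - 916) = 1/(7 - 916) = 1/(-909) = -1/909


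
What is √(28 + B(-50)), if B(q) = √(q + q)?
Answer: √(28 + 10*I) ≈ 5.3727 + 0.93063*I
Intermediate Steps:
B(q) = √2*√q (B(q) = √(2*q) = √2*√q)
√(28 + B(-50)) = √(28 + √2*√(-50)) = √(28 + √2*(5*I*√2)) = √(28 + 10*I)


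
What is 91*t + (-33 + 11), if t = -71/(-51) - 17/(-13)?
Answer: 11408/51 ≈ 223.69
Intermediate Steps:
t = 1790/663 (t = -71*(-1/51) - 17*(-1/13) = 71/51 + 17/13 = 1790/663 ≈ 2.6998)
91*t + (-33 + 11) = 91*(1790/663) + (-33 + 11) = 12530/51 - 22 = 11408/51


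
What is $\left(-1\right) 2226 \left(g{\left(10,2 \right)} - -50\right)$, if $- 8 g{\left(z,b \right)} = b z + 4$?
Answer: $-104622$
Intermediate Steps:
$g{\left(z,b \right)} = - \frac{1}{2} - \frac{b z}{8}$ ($g{\left(z,b \right)} = - \frac{b z + 4}{8} = - \frac{4 + b z}{8} = - \frac{1}{2} - \frac{b z}{8}$)
$\left(-1\right) 2226 \left(g{\left(10,2 \right)} - -50\right) = \left(-1\right) 2226 \left(\left(- \frac{1}{2} - \frac{1}{4} \cdot 10\right) - -50\right) = - 2226 \left(\left(- \frac{1}{2} - \frac{5}{2}\right) + 50\right) = - 2226 \left(-3 + 50\right) = \left(-2226\right) 47 = -104622$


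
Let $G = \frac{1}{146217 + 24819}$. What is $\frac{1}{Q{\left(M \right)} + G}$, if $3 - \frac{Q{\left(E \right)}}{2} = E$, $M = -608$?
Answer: $\frac{171036}{209005993} \approx 0.00081833$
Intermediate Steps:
$Q{\left(E \right)} = 6 - 2 E$
$G = \frac{1}{171036} \approx 5.8467 \cdot 10^{-6}$
$\frac{1}{Q{\left(M \right)} + G} = \frac{1}{\left(6 - -1216\right) + \frac{1}{171036}} = \frac{1}{\left(6 + 1216\right) + \frac{1}{171036}} = \frac{1}{1222 + \frac{1}{171036}} = \frac{1}{\frac{209005993}{171036}} = \frac{171036}{209005993}$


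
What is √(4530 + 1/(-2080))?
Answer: √1224911870/520 ≈ 67.305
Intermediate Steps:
√(4530 + 1/(-2080)) = √(4530 - 1/2080) = √(9422399/2080) = √1224911870/520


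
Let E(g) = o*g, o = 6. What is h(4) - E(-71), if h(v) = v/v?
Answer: 427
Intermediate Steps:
h(v) = 1
E(g) = 6*g
h(4) - E(-71) = 1 - 6*(-71) = 1 - 1*(-426) = 1 + 426 = 427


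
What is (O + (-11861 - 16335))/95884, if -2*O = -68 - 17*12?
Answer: -7015/23971 ≈ -0.29265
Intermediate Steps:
O = 136 (O = -(-68 - 17*12)/2 = -(-68 - 204)/2 = -½*(-272) = 136)
(O + (-11861 - 16335))/95884 = (136 + (-11861 - 16335))/95884 = (136 - 28196)*(1/95884) = -28060*1/95884 = -7015/23971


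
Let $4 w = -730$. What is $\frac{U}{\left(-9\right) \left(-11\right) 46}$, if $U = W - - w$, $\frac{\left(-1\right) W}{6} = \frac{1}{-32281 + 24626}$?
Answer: $- \frac{121481}{3031380} \approx -0.040074$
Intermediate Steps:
$w = - \frac{365}{2}$ ($w = \frac{1}{4} \left(-730\right) = - \frac{365}{2} \approx -182.5$)
$W = \frac{6}{7655}$ ($W = - \frac{6}{-32281 + 24626} = - \frac{6}{-7655} = \left(-6\right) \left(- \frac{1}{7655}\right) = \frac{6}{7655} \approx 0.0007838$)
$U = - \frac{2794063}{15310}$ ($U = \frac{6}{7655} - \left(-1\right) \left(- \frac{365}{2}\right) = \frac{6}{7655} - \frac{365}{2} = - \frac{2794063}{15310} \approx -182.5$)
$\frac{U}{\left(-9\right) \left(-11\right) 46} = - \frac{2794063}{15310 \left(-9\right) \left(-11\right) 46} = - \frac{2794063}{15310 \cdot 99 \cdot 46} = - \frac{2794063}{15310 \cdot 4554} = \left(- \frac{2794063}{15310}\right) \frac{1}{4554} = - \frac{121481}{3031380}$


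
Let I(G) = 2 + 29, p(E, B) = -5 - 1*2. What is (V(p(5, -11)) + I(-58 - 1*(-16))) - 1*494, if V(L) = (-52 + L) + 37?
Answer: -485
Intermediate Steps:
p(E, B) = -7 (p(E, B) = -5 - 2 = -7)
V(L) = -15 + L
I(G) = 31
(V(p(5, -11)) + I(-58 - 1*(-16))) - 1*494 = ((-15 - 7) + 31) - 1*494 = (-22 + 31) - 494 = 9 - 494 = -485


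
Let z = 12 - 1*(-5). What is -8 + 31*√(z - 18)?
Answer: -8 + 31*I ≈ -8.0 + 31.0*I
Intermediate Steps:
z = 17 (z = 12 + 5 = 17)
-8 + 31*√(z - 18) = -8 + 31*√(17 - 18) = -8 + 31*√(-1) = -8 + 31*I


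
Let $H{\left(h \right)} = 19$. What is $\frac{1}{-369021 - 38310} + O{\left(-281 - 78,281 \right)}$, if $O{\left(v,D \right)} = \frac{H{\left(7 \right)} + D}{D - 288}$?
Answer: $- \frac{122199307}{2851317} \approx -42.857$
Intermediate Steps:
$O{\left(v,D \right)} = \frac{19 + D}{-288 + D}$ ($O{\left(v,D \right)} = \frac{19 + D}{D - 288} = \frac{19 + D}{-288 + D}$)
$\frac{1}{-369021 - 38310} + O{\left(-281 - 78,281 \right)} = \frac{1}{-369021 - 38310} + \frac{19 + 281}{-288 + 281} = \frac{1}{-407331} + \frac{1}{-7} \cdot 300 = - \frac{1}{407331} - \frac{300}{7} = - \frac{122199307}{2851317}$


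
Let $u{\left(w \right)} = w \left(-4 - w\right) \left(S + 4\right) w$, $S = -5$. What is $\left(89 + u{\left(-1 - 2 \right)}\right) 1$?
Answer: $98$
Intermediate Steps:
$u{\left(w \right)} = - w^{2} \left(-4 - w\right)$ ($u{\left(w \right)} = w \left(-4 - w\right) \left(-5 + 4\right) w = w \left(-4 - w\right) \left(- w\right) = - w^{2} \left(-4 - w\right)$)
$\left(89 + u{\left(-1 - 2 \right)}\right) 1 = \left(89 + \left(-1 - 2\right)^{2} \left(4 - 3\right)\right) 1 = \left(89 + \left(-3\right)^{2} \left(4 - 3\right)\right) 1 = \left(89 + 9 \cdot 1\right) 1 = \left(89 + 9\right) 1 = 98 \cdot 1 = 98$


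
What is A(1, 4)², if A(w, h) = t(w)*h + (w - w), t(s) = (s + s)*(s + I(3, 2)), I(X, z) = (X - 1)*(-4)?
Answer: 3136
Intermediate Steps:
I(X, z) = 4 - 4*X (I(X, z) = (-1 + X)*(-4) = 4 - 4*X)
t(s) = 2*s*(-8 + s) (t(s) = (s + s)*(s + (4 - 4*3)) = (2*s)*(s + (4 - 12)) = (2*s)*(s - 8) = (2*s)*(-8 + s) = 2*s*(-8 + s))
A(w, h) = 2*h*w*(-8 + w) (A(w, h) = (2*w*(-8 + w))*h + (w - w) = 2*h*w*(-8 + w) + 0 = 2*h*w*(-8 + w))
A(1, 4)² = (2*4*1*(-8 + 1))² = (2*4*1*(-7))² = (-56)² = 3136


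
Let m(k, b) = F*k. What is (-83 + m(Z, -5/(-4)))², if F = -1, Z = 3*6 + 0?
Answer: 10201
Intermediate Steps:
Z = 18 (Z = 18 + 0 = 18)
m(k, b) = -k
(-83 + m(Z, -5/(-4)))² = (-83 - 1*18)² = (-83 - 18)² = (-101)² = 10201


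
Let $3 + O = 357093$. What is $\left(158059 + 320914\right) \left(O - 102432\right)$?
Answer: $121974306234$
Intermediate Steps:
$O = 357090$ ($O = -3 + 357093 = 357090$)
$\left(158059 + 320914\right) \left(O - 102432\right) = \left(158059 + 320914\right) \left(357090 - 102432\right) = 478973 \cdot 254658 = 121974306234$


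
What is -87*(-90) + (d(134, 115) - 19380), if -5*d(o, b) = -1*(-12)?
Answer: -57762/5 ≈ -11552.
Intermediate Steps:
d(o, b) = -12/5 (d(o, b) = -(-1)*(-12)/5 = -⅕*12 = -12/5)
-87*(-90) + (d(134, 115) - 19380) = -87*(-90) + (-12/5 - 19380) = 7830 - 96912/5 = -57762/5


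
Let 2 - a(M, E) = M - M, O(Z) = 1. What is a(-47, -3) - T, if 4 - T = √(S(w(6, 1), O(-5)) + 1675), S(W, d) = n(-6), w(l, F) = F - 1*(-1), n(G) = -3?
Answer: -2 + 2*√418 ≈ 38.890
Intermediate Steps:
w(l, F) = 1 + F (w(l, F) = F + 1 = 1 + F)
S(W, d) = -3
a(M, E) = 2 (a(M, E) = 2 - (M - M) = 2 - 1*0 = 2 + 0 = 2)
T = 4 - 2*√418 (T = 4 - √(-3 + 1675) = 4 - √1672 = 4 - 2*√418 ≈ -36.890)
a(-47, -3) - T = 2 - (4 - 2*√418) = 2 + (-4 + 2*√418) = -2 + 2*√418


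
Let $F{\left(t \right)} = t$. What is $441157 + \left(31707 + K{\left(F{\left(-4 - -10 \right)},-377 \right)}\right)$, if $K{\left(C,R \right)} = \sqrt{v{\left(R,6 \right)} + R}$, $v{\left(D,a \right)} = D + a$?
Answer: $472864 + 2 i \sqrt{187} \approx 4.7286 \cdot 10^{5} + 27.35 i$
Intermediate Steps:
$K{\left(C,R \right)} = \sqrt{6 + 2 R}$ ($K{\left(C,R \right)} = \sqrt{\left(R + 6\right) + R} = \sqrt{\left(6 + R\right) + R} = \sqrt{6 + 2 R}$)
$441157 + \left(31707 + K{\left(F{\left(-4 - -10 \right)},-377 \right)}\right) = 441157 + \left(31707 + \sqrt{6 + 2 \left(-377\right)}\right) = 441157 + \left(31707 + \sqrt{6 - 754}\right) = 441157 + \left(31707 + \sqrt{-748}\right) = 441157 + \left(31707 + 2 i \sqrt{187}\right) = 472864 + 2 i \sqrt{187}$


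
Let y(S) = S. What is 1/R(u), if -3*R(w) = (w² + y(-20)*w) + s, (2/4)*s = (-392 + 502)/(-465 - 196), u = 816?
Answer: -1983/429343076 ≈ -4.6187e-6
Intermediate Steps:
s = -220/661 (s = 2*((-392 + 502)/(-465 - 196)) = 2*(110/(-661)) = 2*(110*(-1/661)) = 2*(-110/661) = -220/661 ≈ -0.33283)
R(w) = 220/1983 - w²/3 + 20*w/3 (R(w) = -((w² - 20*w) - 220/661)/3 = -(-220/661 + w² - 20*w)/3 = 220/1983 - w²/3 + 20*w/3)
1/R(u) = 1/(220/1983 - ⅓*816² + (20/3)*816) = 1/(220/1983 - ⅓*665856 + 5440) = 1/(220/1983 - 221952 + 5440) = 1/(-429343076/1983) = -1983/429343076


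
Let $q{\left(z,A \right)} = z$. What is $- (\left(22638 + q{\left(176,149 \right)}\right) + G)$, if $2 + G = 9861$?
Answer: $-32673$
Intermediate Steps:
$G = 9859$ ($G = -2 + 9861 = 9859$)
$- (\left(22638 + q{\left(176,149 \right)}\right) + G) = - (\left(22638 + 176\right) + 9859) = - (22814 + 9859) = \left(-1\right) 32673 = -32673$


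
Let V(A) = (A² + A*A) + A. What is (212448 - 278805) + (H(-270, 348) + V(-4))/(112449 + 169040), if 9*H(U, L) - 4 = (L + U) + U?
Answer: -168108890093/2533401 ≈ -66357.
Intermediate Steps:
H(U, L) = 4/9 + L/9 + 2*U/9 (H(U, L) = 4/9 + ((L + U) + U)/9 = 4/9 + (L + 2*U)/9 = 4/9 + (L/9 + 2*U/9) = 4/9 + L/9 + 2*U/9)
V(A) = A + 2*A² (V(A) = (A² + A²) + A = 2*A² + A = A + 2*A²)
(212448 - 278805) + (H(-270, 348) + V(-4))/(112449 + 169040) = (212448 - 278805) + ((4/9 + (⅑)*348 + (2/9)*(-270)) - 4*(1 + 2*(-4)))/(112449 + 169040) = -66357 + ((4/9 + 116/3 - 60) - 4*(1 - 8))/281489 = -66357 + (-188/9 - 4*(-7))*(1/281489) = -66357 + (-188/9 + 28)*(1/281489) = -66357 + (64/9)*(1/281489) = -66357 + 64/2533401 = -168108890093/2533401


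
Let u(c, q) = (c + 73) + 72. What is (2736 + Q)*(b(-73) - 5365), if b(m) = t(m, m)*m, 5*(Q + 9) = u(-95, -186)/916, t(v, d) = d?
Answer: -22481478/229 ≈ -98172.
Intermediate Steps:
u(c, q) = 145 + c (u(c, q) = (73 + c) + 72 = 145 + c)
Q = -4117/458 (Q = -9 + ((145 - 95)/916)/5 = -9 + (50*(1/916))/5 = -9 + (1/5)*(25/458) = -9 + 5/458 = -4117/458 ≈ -8.9891)
b(m) = m**2 (b(m) = m*m = m**2)
(2736 + Q)*(b(-73) - 5365) = (2736 - 4117/458)*((-73)**2 - 5365) = 1248971*(5329 - 5365)/458 = (1248971/458)*(-36) = -22481478/229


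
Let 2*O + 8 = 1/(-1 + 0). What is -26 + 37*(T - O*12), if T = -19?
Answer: 1269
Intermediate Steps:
O = -9/2 (O = -4 + 1/(2*(-1 + 0)) = -4 + (½)/(-1) = -4 + (½)*(-1) = -4 - ½ = -9/2 ≈ -4.5000)
-26 + 37*(T - O*12) = -26 + 37*(-19 - (-9)*12/2) = -26 + 37*(-19 - 1*(-54)) = -26 + 37*(-19 + 54) = -26 + 37*35 = -26 + 1295 = 1269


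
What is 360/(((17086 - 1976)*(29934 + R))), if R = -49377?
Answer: -12/9792791 ≈ -1.2254e-6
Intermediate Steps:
360/(((17086 - 1976)*(29934 + R))) = 360/(((17086 - 1976)*(29934 - 49377))) = 360/((15110*(-19443))) = 360/(-293783730) = 360*(-1/293783730) = -12/9792791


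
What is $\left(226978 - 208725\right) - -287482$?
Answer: $305735$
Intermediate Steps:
$\left(226978 - 208725\right) - -287482 = 18253 + 287482 = 305735$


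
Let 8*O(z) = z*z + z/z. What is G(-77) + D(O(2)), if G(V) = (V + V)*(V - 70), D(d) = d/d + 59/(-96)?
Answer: 2173285/96 ≈ 22638.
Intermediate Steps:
O(z) = 1/8 + z**2/8 (O(z) = (z*z + z/z)/8 = (z**2 + 1)/8 = (1 + z**2)/8 = 1/8 + z**2/8)
D(d) = 37/96 (D(d) = 1 + 59*(-1/96) = 1 - 59/96 = 37/96)
G(V) = 2*V*(-70 + V) (G(V) = (2*V)*(-70 + V) = 2*V*(-70 + V))
G(-77) + D(O(2)) = 2*(-77)*(-70 - 77) + 37/96 = 2*(-77)*(-147) + 37/96 = 22638 + 37/96 = 2173285/96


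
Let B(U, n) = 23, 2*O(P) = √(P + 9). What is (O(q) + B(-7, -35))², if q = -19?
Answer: (46 + I*√10)²/4 ≈ 526.5 + 72.732*I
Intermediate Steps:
O(P) = √(9 + P)/2 (O(P) = √(P + 9)/2 = √(9 + P)/2)
(O(q) + B(-7, -35))² = (√(9 - 19)/2 + 23)² = (√(-10)/2 + 23)² = ((I*√10)/2 + 23)² = (I*√10/2 + 23)² = (23 + I*√10/2)²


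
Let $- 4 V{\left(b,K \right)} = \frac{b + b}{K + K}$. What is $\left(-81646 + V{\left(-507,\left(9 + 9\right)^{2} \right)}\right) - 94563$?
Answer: $- \frac{76122119}{432} \approx -1.7621 \cdot 10^{5}$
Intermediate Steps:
$V{\left(b,K \right)} = - \frac{b}{4 K}$ ($V{\left(b,K \right)} = - \frac{\left(b + b\right) \frac{1}{K + K}}{4} = - \frac{2 b \frac{1}{2 K}}{4} = - \frac{b \frac{1}{K}}{4} = - \frac{b}{4 K}$)
$\left(-81646 + V{\left(-507,\left(9 + 9\right)^{2} \right)}\right) - 94563 = \left(-81646 - - \frac{507}{4 \left(9 + 9\right)^{2}}\right) - 94563 = \left(-81646 - - \frac{507}{4 \cdot 18^{2}}\right) - 94563 = \left(-81646 - - \frac{507}{4 \cdot 324}\right) - 94563 = \left(-81646 - \left(- \frac{507}{4}\right) \frac{1}{324}\right) - 94563 = \left(-81646 + \frac{169}{432}\right) - 94563 = - \frac{35270903}{432} - 94563 = - \frac{76122119}{432}$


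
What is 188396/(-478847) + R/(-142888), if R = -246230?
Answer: 45493484581/34210745068 ≈ 1.3298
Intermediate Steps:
188396/(-478847) + R/(-142888) = 188396/(-478847) - 246230/(-142888) = 188396*(-1/478847) - 246230*(-1/142888) = -188396/478847 + 123115/71444 = 45493484581/34210745068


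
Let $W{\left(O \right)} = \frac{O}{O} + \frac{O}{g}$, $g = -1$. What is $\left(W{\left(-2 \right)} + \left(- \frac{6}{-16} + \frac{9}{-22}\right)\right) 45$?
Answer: $\frac{11745}{88} \approx 133.47$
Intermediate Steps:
$W{\left(O \right)} = 1 - O$ ($W{\left(O \right)} = \frac{O}{O} + \frac{O}{-1} = 1 + O \left(-1\right) = 1 - O$)
$\left(W{\left(-2 \right)} + \left(- \frac{6}{-16} + \frac{9}{-22}\right)\right) 45 = \left(\left(1 - -2\right) + \left(- \frac{6}{-16} + \frac{9}{-22}\right)\right) 45 = \left(\left(1 + 2\right) + \left(\left(-6\right) \left(- \frac{1}{16}\right) + 9 \left(- \frac{1}{22}\right)\right)\right) 45 = \left(3 + \left(\frac{3}{8} - \frac{9}{22}\right)\right) 45 = \left(3 - \frac{3}{88}\right) 45 = \frac{261}{88} \cdot 45 = \frac{11745}{88}$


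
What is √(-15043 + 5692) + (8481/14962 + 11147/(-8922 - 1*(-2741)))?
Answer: -114360353/92480122 + 3*I*√1039 ≈ -1.2366 + 96.701*I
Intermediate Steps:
√(-15043 + 5692) + (8481/14962 + 11147/(-8922 - 1*(-2741))) = √(-9351) + (8481*(1/14962) + 11147/(-8922 + 2741)) = 3*I*√1039 + (8481/14962 + 11147/(-6181)) = 3*I*√1039 + (8481/14962 + 11147*(-1/6181)) = 3*I*√1039 + (8481/14962 - 11147/6181) = 3*I*√1039 - 114360353/92480122 = -114360353/92480122 + 3*I*√1039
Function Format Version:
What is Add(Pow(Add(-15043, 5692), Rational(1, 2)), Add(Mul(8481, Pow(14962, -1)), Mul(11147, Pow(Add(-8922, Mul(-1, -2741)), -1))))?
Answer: Add(Rational(-114360353, 92480122), Mul(3, I, Pow(1039, Rational(1, 2)))) ≈ Add(-1.2366, Mul(96.701, I))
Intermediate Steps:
Add(Pow(Add(-15043, 5692), Rational(1, 2)), Add(Mul(8481, Pow(14962, -1)), Mul(11147, Pow(Add(-8922, Mul(-1, -2741)), -1)))) = Add(Pow(-9351, Rational(1, 2)), Add(Mul(8481, Rational(1, 14962)), Mul(11147, Pow(Add(-8922, 2741), -1)))) = Add(Mul(3, I, Pow(1039, Rational(1, 2))), Add(Rational(8481, 14962), Mul(11147, Pow(-6181, -1)))) = Add(Mul(3, I, Pow(1039, Rational(1, 2))), Add(Rational(8481, 14962), Mul(11147, Rational(-1, 6181)))) = Add(Mul(3, I, Pow(1039, Rational(1, 2))), Add(Rational(8481, 14962), Rational(-11147, 6181))) = Add(Mul(3, I, Pow(1039, Rational(1, 2))), Rational(-114360353, 92480122)) = Add(Rational(-114360353, 92480122), Mul(3, I, Pow(1039, Rational(1, 2))))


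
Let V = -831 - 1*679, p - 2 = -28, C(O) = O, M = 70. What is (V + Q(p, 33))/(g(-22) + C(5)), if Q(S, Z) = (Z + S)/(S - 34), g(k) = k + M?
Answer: -90607/3180 ≈ -28.493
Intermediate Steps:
p = -26 (p = 2 - 28 = -26)
V = -1510 (V = -831 - 679 = -1510)
g(k) = 70 + k (g(k) = k + 70 = 70 + k)
Q(S, Z) = (S + Z)/(-34 + S)
(V + Q(p, 33))/(g(-22) + C(5)) = (-1510 + (-26 + 33)/(-34 - 26))/((70 - 22) + 5) = (-1510 + 7/(-60))/(48 + 5) = (-1510 - 1/60*7)/53 = (-1510 - 7/60)*(1/53) = -90607/60*1/53 = -90607/3180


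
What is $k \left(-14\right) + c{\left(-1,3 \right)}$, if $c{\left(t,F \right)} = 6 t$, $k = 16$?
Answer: $-230$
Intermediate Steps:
$k \left(-14\right) + c{\left(-1,3 \right)} = 16 \left(-14\right) + 6 \left(-1\right) = -224 - 6 = -230$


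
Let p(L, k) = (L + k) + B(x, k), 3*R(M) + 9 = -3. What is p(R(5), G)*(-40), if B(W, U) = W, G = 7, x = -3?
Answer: 0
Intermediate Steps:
R(M) = -4 (R(M) = -3 + (⅓)*(-3) = -3 - 1 = -4)
p(L, k) = -3 + L + k (p(L, k) = (L + k) - 3 = -3 + L + k)
p(R(5), G)*(-40) = (-3 - 4 + 7)*(-40) = 0*(-40) = 0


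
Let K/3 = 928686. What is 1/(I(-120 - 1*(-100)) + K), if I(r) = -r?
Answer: 1/2786078 ≈ 3.5893e-7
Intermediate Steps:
K = 2786058 (K = 3*928686 = 2786058)
1/(I(-120 - 1*(-100)) + K) = 1/(-(-120 - 1*(-100)) + 2786058) = 1/(-(-120 + 100) + 2786058) = 1/(-1*(-20) + 2786058) = 1/(20 + 2786058) = 1/2786078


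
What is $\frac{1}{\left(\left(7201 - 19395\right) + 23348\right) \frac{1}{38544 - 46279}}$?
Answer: $- \frac{595}{858} \approx -0.69347$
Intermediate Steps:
$\frac{1}{\left(\left(7201 - 19395\right) + 23348\right) \frac{1}{38544 - 46279}} = \frac{1}{\left(-12194 + 23348\right) \frac{1}{-7735}} = \frac{1}{11154 \left(- \frac{1}{7735}\right)} = \frac{1}{- \frac{858}{595}} = - \frac{595}{858}$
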